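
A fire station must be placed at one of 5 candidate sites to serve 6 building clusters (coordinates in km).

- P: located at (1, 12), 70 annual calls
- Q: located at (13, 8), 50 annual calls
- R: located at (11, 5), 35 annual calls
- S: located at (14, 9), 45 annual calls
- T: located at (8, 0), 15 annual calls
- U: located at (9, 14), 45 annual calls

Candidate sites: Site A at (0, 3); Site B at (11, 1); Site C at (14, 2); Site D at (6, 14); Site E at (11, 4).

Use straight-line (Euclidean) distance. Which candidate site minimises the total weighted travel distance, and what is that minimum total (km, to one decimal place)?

Site E, total 1951.3 km

Total weighted distance at each candidate:
  Site A (0, 3): total = 3174.8
  Site B (11, 1): total = 2568.4
  Site C (14, 2): total = 2595.6
  Site D (6, 14): total = 1969.9
  Site E (11, 4): total = 1951.3
Minimum is at Site E with total 1951.3 km.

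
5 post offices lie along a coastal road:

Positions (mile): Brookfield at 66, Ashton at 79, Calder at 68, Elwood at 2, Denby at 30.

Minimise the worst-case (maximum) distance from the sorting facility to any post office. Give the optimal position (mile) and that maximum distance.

The 1-center on a line is the midpoint of the two extreme points: leftmost at 2, rightmost at 79.
Optimal location = (2 + 79)/2 = 40.5; maximum distance = (79 − 2)/2 = 38.5.

location 40.5, max distance 38.5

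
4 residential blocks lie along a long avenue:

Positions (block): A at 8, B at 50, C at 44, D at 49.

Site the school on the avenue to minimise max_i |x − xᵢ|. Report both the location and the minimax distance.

The 1-center on a line is the midpoint of the two extreme points: leftmost at 8, rightmost at 50.
Optimal location = (8 + 50)/2 = 29; maximum distance = (50 − 8)/2 = 21.

location 29, max distance 21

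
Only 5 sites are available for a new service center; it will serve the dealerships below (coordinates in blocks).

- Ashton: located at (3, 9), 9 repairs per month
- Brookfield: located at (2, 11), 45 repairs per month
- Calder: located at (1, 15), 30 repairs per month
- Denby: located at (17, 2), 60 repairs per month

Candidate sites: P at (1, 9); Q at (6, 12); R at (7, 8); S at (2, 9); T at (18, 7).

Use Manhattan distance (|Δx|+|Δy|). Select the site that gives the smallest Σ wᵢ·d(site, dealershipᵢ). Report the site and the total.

Total weighted distance at each candidate:
  P (1, 9): total = 1713
  Q (6, 12): total = 1779
  R (7, 8): total = 1755
  S (2, 9): total = 1629
  T (18, 7): total = 2163
Minimum is at S with total 1629 blocks.

S, total 1629 blocks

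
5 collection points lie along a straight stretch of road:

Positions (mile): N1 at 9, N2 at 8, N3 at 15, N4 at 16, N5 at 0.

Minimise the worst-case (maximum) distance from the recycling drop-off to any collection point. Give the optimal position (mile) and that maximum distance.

The 1-center on a line is the midpoint of the two extreme points: leftmost at 0, rightmost at 16.
Optimal location = (0 + 16)/2 = 8; maximum distance = (16 − 0)/2 = 8.

location 8, max distance 8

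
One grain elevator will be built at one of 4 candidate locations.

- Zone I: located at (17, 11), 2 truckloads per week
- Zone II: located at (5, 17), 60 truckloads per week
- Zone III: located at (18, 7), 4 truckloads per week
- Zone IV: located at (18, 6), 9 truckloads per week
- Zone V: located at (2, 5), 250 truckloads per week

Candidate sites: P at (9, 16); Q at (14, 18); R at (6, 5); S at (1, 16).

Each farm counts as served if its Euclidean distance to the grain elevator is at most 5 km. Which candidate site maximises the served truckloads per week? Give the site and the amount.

R, covering 250

Coverage radius r = 5 km; a point is covered iff (Δx)²+(Δy)² ≤ 5² = 25.
  P (9, 16): covers {Zone II} → 60
  Q (14, 18): covers {none} → 0
  R (6, 5): covers {Zone V} → 250
  S (1, 16): covers {Zone II} → 60
Maximum coverage at R: 250 truckloads per week.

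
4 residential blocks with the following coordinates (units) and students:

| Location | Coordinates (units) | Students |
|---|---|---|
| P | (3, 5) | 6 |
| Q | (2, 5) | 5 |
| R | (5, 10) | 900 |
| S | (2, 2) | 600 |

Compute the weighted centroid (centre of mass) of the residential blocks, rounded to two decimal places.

The minimiser of Σwᵢ‖p−pᵢ‖² is the weighted centroid p* = (Σwᵢpᵢ)/(Σwᵢ).
Σwᵢ = 1511.
Σwᵢxᵢ = 6·3 + 5·2 + 900·5 + 600·2 = 5728.
Σwᵢyᵢ = 6·5 + 5·5 + 900·10 + 600·2 = 10255.
x* = 5728/1511 = 3.79, y* = 10255/1511 = 6.79.

(3.79, 6.79)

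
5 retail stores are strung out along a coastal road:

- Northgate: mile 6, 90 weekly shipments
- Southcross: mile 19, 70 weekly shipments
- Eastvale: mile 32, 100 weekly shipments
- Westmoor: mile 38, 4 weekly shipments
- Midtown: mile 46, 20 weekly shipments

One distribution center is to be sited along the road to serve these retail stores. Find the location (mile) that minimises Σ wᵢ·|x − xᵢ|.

For a sum of weighted absolute distances on a line, the optimum is the weighted median (not the mean). Total weight W = 284; half-weight = 142.
Sort by position and accumulate weight:
  mile 6 (Northgate, w=90) → cum 90
  mile 19 (Southcross, w=70) → cum 160  ≥ 142 → median here
  mile 32 (Eastvale, w=100) → cum 260
  mile 38 (Westmoor, w=4) → cum 264
  mile 46 (Midtown, w=20) → cum 284
Optimal location: mile 19.

x = 19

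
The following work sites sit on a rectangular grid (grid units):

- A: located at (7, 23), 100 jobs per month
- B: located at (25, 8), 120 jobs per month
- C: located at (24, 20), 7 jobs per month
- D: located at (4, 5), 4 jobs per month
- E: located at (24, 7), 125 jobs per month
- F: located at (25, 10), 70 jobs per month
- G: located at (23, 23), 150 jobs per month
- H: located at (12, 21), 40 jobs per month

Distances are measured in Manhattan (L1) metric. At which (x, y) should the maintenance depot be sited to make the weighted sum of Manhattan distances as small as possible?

(24, 10)

Manhattan distance separates: Σwᵢ(|x−xᵢ|+|y−yᵢ|) = Σwᵢ|x−xᵢ| + Σwᵢ|y−yᵢ|, so x and y are optimised independently as 1-D weighted medians.
Total weight W = 616; half = 308.
x-coordinate, sorted with cumulative weight:
  x=4 (D, w=4) cum 4
  x=7 (A, w=100) cum 104
  x=12 (H, w=40) cum 144
  x=23 (G, w=150) cum 294
  x=24 (C, w=7) cum 301
  x=24 (E, w=125) cum 426  ← median
  x=25 (B, w=120) cum 546
  x=25 (F, w=70) cum 616
⇒ x* = 24
y-coordinate, sorted with cumulative weight:
  y=5 (D, w=4) cum 4
  y=7 (E, w=125) cum 129
  y=8 (B, w=120) cum 249
  y=10 (F, w=70) cum 319  ← median
  y=20 (C, w=7) cum 326
  y=21 (H, w=40) cum 366
  y=23 (A, w=100) cum 466
  y=23 (G, w=150) cum 616
⇒ y* = 10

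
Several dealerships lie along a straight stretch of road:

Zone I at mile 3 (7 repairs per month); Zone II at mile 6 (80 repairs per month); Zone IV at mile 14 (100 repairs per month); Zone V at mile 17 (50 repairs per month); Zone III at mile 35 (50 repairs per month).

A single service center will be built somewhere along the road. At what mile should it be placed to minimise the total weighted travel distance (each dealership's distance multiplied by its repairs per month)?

For a sum of weighted absolute distances on a line, the optimum is the weighted median (not the mean). Total weight W = 287; half-weight = 143.5.
Sort by position and accumulate weight:
  mile 3 (Zone I, w=7) → cum 7
  mile 6 (Zone II, w=80) → cum 87
  mile 14 (Zone IV, w=100) → cum 187  ≥ 143.5 → median here
  mile 17 (Zone V, w=50) → cum 237
  mile 35 (Zone III, w=50) → cum 287
Optimal location: mile 14.

x = 14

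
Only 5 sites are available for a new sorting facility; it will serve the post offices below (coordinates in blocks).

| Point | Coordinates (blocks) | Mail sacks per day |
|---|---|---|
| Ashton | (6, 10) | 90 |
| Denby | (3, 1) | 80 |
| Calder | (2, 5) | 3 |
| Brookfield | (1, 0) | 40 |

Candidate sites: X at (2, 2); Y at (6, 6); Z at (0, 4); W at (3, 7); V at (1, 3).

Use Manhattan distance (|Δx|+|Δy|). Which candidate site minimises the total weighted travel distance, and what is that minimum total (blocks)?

Total weighted distance at each candidate:
  X (2, 2): total = 1369
  Y (6, 6): total = 1455
  Z (0, 4): total = 1769
  W (3, 7): total = 1389
  V (1, 3): total = 1529
Minimum is at X with total 1369 blocks.

X, total 1369 blocks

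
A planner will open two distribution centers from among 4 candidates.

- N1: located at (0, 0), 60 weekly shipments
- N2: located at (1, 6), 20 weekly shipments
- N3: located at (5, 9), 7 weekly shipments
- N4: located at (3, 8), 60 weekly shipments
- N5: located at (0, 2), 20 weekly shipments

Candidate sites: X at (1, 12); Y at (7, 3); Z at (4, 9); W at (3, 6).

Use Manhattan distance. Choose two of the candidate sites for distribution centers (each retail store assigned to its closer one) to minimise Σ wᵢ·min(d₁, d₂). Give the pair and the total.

Evaluate every pair (each demand assigned to the nearer of the two):
  {Z, W}: total = 847
  {X, W}: total = 875
  {Y, W}: total = 875
  {Y, Z}: total = 1007
  {X, Z}: total = 1247
  {X, Y}: total = 1289
Best pair: {Z, W} with total 847.

{Z, W}, total 847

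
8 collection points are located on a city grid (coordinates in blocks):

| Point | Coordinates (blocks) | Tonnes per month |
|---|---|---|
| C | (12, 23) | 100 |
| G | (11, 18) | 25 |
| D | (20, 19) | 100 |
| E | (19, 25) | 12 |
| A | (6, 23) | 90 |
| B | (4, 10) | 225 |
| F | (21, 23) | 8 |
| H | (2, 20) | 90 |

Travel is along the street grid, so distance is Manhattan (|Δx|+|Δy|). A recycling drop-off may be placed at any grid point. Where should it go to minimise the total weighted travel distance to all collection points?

Manhattan distance separates: Σwᵢ(|x−xᵢ|+|y−yᵢ|) = Σwᵢ|x−xᵢ| + Σwᵢ|y−yᵢ|, so x and y are optimised independently as 1-D weighted medians.
Total weight W = 650; half = 325.
x-coordinate, sorted with cumulative weight:
  x=2 (H, w=90) cum 90
  x=4 (B, w=225) cum 315
  x=6 (A, w=90) cum 405  ← median
  x=11 (G, w=25) cum 430
  x=12 (C, w=100) cum 530
  x=19 (E, w=12) cum 542
  x=20 (D, w=100) cum 642
  x=21 (F, w=8) cum 650
⇒ x* = 6
y-coordinate, sorted with cumulative weight:
  y=10 (B, w=225) cum 225
  y=18 (G, w=25) cum 250
  y=19 (D, w=100) cum 350  ← median
  y=20 (H, w=90) cum 440
  y=23 (C, w=100) cum 540
  y=23 (A, w=90) cum 630
  y=23 (F, w=8) cum 638
  y=25 (E, w=12) cum 650
⇒ y* = 19

(6, 19)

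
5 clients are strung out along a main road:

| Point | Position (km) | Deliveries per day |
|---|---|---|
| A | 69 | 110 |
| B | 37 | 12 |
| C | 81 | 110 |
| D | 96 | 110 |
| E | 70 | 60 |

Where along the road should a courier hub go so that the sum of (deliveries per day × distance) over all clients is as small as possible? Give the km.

x = 81

For a sum of weighted absolute distances on a line, the optimum is the weighted median (not the mean). Total weight W = 402; half-weight = 201.
Sort by position and accumulate weight:
  km 37 (B, w=12) → cum 12
  km 69 (A, w=110) → cum 122
  km 70 (E, w=60) → cum 182
  km 81 (C, w=110) → cum 292  ≥ 201 → median here
  km 96 (D, w=110) → cum 402
Optimal location: km 81.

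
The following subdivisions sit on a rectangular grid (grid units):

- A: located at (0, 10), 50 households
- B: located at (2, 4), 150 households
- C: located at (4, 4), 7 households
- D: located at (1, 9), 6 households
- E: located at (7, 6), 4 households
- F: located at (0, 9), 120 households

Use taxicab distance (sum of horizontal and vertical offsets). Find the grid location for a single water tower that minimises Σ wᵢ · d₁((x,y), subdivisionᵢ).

Manhattan distance separates: Σwᵢ(|x−xᵢ|+|y−yᵢ|) = Σwᵢ|x−xᵢ| + Σwᵢ|y−yᵢ|, so x and y are optimised independently as 1-D weighted medians.
Total weight W = 337; half = 168.5.
x-coordinate, sorted with cumulative weight:
  x=0 (A, w=50) cum 50
  x=0 (F, w=120) cum 170  ← median
  x=1 (D, w=6) cum 176
  x=2 (B, w=150) cum 326
  x=4 (C, w=7) cum 333
  x=7 (E, w=4) cum 337
⇒ x* = 0
y-coordinate, sorted with cumulative weight:
  y=4 (B, w=150) cum 150
  y=4 (C, w=7) cum 157
  y=6 (E, w=4) cum 161
  y=9 (D, w=6) cum 167
  y=9 (F, w=120) cum 287  ← median
  y=10 (A, w=50) cum 337
⇒ y* = 9

(0, 9)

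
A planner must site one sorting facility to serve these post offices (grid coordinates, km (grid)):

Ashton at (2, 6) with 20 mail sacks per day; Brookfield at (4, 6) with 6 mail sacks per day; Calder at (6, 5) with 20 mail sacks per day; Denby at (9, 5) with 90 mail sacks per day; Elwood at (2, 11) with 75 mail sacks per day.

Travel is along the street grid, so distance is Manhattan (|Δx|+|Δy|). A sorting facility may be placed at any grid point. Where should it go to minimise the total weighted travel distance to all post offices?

Manhattan distance separates: Σwᵢ(|x−xᵢ|+|y−yᵢ|) = Σwᵢ|x−xᵢ| + Σwᵢ|y−yᵢ|, so x and y are optimised independently as 1-D weighted medians.
Total weight W = 211; half = 105.5.
x-coordinate, sorted with cumulative weight:
  x=2 (Ashton, w=20) cum 20
  x=2 (Elwood, w=75) cum 95
  x=4 (Brookfield, w=6) cum 101
  x=6 (Calder, w=20) cum 121  ← median
  x=9 (Denby, w=90) cum 211
⇒ x* = 6
y-coordinate, sorted with cumulative weight:
  y=5 (Calder, w=20) cum 20
  y=5 (Denby, w=90) cum 110  ← median
  y=6 (Ashton, w=20) cum 130
  y=6 (Brookfield, w=6) cum 136
  y=11 (Elwood, w=75) cum 211
⇒ y* = 5

(6, 5)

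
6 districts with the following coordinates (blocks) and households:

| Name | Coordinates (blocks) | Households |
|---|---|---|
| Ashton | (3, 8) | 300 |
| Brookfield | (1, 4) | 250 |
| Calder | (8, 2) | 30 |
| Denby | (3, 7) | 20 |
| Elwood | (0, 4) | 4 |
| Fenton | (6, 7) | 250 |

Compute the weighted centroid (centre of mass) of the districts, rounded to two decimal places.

The minimiser of Σwᵢ‖p−pᵢ‖² is the weighted centroid p* = (Σwᵢpᵢ)/(Σwᵢ).
Σwᵢ = 854.
Σwᵢxᵢ = 300·3 + 250·1 + 30·8 + 20·3 + 4·0 + 250·6 = 2950.
Σwᵢyᵢ = 300·8 + 250·4 + 30·2 + 20·7 + 4·4 + 250·7 = 5366.
x* = 2950/854 = 3.45, y* = 5366/854 = 6.28.

(3.45, 6.28)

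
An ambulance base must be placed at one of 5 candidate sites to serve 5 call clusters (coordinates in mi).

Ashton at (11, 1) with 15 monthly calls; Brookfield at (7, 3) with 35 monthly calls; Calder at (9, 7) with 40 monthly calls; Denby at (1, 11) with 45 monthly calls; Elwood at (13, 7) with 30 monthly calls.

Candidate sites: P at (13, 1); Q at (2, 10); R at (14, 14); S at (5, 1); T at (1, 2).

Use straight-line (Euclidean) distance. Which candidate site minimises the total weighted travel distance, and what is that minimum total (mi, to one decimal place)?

Q, total 1202.3 mi

Total weighted distance at each candidate:
  P (13, 1): total = 1422.7
  Q (2, 10): total = 1202.3
  R (14, 14): total = 1813.1
  S (5, 1): total = 1262.1
  T (1, 2): total = 1536.0
Minimum is at Q with total 1202.3 mi.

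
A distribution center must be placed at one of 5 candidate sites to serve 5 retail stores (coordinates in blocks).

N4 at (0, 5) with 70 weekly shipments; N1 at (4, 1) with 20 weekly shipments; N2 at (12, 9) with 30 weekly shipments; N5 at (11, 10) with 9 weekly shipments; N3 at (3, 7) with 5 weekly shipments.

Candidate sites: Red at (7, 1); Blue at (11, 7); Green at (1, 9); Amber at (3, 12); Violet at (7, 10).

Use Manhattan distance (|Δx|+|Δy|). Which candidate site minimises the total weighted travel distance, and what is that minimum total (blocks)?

Green, total 1019 blocks

Total weighted distance at each candidate:
  Red (7, 1): total = 1387
  Blue (11, 7): total = 1327
  Green (1, 9): total = 1019
  Amber (3, 12): total = 1415
  Violet (7, 10): total = 1331
Minimum is at Green with total 1019 blocks.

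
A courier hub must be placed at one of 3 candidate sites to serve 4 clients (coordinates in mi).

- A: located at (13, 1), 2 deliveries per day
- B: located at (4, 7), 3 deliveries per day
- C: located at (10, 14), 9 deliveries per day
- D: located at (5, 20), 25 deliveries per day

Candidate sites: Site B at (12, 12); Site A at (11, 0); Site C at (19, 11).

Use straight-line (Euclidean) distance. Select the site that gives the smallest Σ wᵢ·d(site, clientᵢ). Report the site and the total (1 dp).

Site B, total 341.6 mi

Total weighted distance at each candidate:
  Site B (12, 12): total = 341.6
  Site A (11, 0): total = 682.5
  Site C (19, 11): total = 571.4
Minimum is at Site B with total 341.6 mi.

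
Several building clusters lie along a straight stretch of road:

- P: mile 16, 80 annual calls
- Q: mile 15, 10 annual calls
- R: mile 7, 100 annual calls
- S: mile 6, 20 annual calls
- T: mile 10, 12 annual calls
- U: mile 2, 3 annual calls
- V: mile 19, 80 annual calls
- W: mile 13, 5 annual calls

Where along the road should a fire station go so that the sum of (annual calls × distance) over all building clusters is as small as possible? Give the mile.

x = 16

For a sum of weighted absolute distances on a line, the optimum is the weighted median (not the mean). Total weight W = 310; half-weight = 155.
Sort by position and accumulate weight:
  mile 2 (U, w=3) → cum 3
  mile 6 (S, w=20) → cum 23
  mile 7 (R, w=100) → cum 123
  mile 10 (T, w=12) → cum 135
  mile 13 (W, w=5) → cum 140
  mile 15 (Q, w=10) → cum 150
  mile 16 (P, w=80) → cum 230  ≥ 155 → median here
  mile 19 (V, w=80) → cum 310
Optimal location: mile 16.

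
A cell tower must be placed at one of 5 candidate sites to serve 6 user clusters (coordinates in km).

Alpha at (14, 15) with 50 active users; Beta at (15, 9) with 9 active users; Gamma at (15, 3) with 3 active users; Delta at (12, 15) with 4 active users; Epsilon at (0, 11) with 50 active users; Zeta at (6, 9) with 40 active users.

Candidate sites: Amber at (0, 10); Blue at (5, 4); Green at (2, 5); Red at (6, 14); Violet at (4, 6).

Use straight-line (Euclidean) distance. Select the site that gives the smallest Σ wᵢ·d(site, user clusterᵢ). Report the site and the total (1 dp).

Total weighted distance at each candidate:
  Amber (0, 10): total = 1273.6
  Blue (5, 4): total = 1527.6
  Green (2, 5): total = 1542.0
  Red (6, 14): total = 1098.2
  Violet (4, 6): total = 1322.0
Minimum is at Red with total 1098.2 km.

Red, total 1098.2 km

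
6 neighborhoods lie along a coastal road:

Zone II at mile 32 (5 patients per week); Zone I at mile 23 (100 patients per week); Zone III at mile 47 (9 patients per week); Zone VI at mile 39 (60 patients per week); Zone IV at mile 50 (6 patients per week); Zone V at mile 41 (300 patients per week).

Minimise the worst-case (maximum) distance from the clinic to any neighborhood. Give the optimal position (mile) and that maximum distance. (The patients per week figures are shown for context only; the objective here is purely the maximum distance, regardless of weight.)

The 1-center on a line is the midpoint of the two extreme points: leftmost at 23, rightmost at 50.
Optimal location = (23 + 50)/2 = 36.5; maximum distance = (50 − 23)/2 = 13.5.

location 36.5, max distance 13.5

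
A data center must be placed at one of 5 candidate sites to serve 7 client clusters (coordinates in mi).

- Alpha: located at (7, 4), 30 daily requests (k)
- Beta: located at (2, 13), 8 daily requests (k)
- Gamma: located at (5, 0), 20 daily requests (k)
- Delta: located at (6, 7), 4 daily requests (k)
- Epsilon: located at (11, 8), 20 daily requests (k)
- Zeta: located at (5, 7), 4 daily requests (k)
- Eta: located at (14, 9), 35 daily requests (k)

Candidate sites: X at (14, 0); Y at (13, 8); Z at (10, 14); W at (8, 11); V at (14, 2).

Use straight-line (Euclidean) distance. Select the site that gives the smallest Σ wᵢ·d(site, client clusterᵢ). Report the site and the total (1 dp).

Y, total 689.3 mi

Total weighted distance at each candidate:
  X (14, 0): total = 1137.4
  Y (13, 8): total = 689.3
  Z (10, 14): total = 1087.5
  W (8, 11): total = 834.9
  V (14, 2): total = 991.1
Minimum is at Y with total 689.3 mi.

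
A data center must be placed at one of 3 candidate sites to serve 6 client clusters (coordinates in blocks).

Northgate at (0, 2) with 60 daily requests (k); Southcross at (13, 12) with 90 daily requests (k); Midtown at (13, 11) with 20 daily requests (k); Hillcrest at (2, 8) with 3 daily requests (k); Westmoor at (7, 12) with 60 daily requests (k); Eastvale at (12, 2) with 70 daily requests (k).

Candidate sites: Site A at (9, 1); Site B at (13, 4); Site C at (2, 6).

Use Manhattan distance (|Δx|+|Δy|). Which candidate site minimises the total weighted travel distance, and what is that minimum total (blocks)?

Total weighted distance at each candidate:
  Site A (9, 1): total = 3332
  Site B (13, 4): total = 2855
  Site C (2, 6): total = 3856
Minimum is at Site B with total 2855 blocks.

Site B, total 2855 blocks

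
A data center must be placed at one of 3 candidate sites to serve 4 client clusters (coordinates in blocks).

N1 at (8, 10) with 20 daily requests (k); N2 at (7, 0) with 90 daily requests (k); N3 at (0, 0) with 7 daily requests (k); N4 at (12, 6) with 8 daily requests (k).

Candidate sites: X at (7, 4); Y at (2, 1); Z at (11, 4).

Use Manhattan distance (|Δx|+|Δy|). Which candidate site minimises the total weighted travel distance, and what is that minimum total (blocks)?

X, total 633 blocks

Total weighted distance at each candidate:
  X (7, 4): total = 633
  Y (2, 1): total = 981
  Z (11, 4): total = 1029
Minimum is at X with total 633 blocks.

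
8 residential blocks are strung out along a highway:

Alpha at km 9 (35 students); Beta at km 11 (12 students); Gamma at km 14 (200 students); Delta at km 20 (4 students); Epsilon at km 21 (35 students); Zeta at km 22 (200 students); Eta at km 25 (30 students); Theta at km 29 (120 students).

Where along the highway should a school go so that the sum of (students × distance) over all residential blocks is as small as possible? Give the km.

For a sum of weighted absolute distances on a line, the optimum is the weighted median (not the mean). Total weight W = 636; half-weight = 318.
Sort by position and accumulate weight:
  km 9 (Alpha, w=35) → cum 35
  km 11 (Beta, w=12) → cum 47
  km 14 (Gamma, w=200) → cum 247
  km 20 (Delta, w=4) → cum 251
  km 21 (Epsilon, w=35) → cum 286
  km 22 (Zeta, w=200) → cum 486  ≥ 318 → median here
  km 25 (Eta, w=30) → cum 516
  km 29 (Theta, w=120) → cum 636
Optimal location: km 22.

x = 22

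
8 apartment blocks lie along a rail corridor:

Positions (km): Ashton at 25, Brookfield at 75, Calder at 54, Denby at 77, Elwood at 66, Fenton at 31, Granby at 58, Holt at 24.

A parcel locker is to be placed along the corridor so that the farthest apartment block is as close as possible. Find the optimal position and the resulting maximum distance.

location 50.5, max distance 26.5

The 1-center on a line is the midpoint of the two extreme points: leftmost at 24, rightmost at 77.
Optimal location = (24 + 77)/2 = 50.5; maximum distance = (77 − 24)/2 = 26.5.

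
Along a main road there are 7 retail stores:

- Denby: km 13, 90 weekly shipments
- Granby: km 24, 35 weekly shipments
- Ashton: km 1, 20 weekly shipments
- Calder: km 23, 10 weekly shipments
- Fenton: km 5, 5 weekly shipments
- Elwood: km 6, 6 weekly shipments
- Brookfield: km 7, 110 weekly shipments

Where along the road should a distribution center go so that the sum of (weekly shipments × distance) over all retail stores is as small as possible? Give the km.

For a sum of weighted absolute distances on a line, the optimum is the weighted median (not the mean). Total weight W = 276; half-weight = 138.
Sort by position and accumulate weight:
  km 1 (Ashton, w=20) → cum 20
  km 5 (Fenton, w=5) → cum 25
  km 6 (Elwood, w=6) → cum 31
  km 7 (Brookfield, w=110) → cum 141  ≥ 138 → median here
  km 13 (Denby, w=90) → cum 231
  km 23 (Calder, w=10) → cum 241
  km 24 (Granby, w=35) → cum 276
Optimal location: km 7.

x = 7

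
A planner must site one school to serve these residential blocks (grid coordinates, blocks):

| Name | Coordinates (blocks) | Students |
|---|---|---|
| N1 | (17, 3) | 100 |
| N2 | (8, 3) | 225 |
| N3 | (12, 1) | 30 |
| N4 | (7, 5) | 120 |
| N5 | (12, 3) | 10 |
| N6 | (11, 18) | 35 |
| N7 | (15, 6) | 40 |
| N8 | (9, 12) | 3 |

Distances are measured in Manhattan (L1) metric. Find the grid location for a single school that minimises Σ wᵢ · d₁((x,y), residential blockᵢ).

Manhattan distance separates: Σwᵢ(|x−xᵢ|+|y−yᵢ|) = Σwᵢ|x−xᵢ| + Σwᵢ|y−yᵢ|, so x and y are optimised independently as 1-D weighted medians.
Total weight W = 563; half = 281.5.
x-coordinate, sorted with cumulative weight:
  x=7 (N4, w=120) cum 120
  x=8 (N2, w=225) cum 345  ← median
  x=9 (N8, w=3) cum 348
  x=11 (N6, w=35) cum 383
  x=12 (N3, w=30) cum 413
  x=12 (N5, w=10) cum 423
  x=15 (N7, w=40) cum 463
  x=17 (N1, w=100) cum 563
⇒ x* = 8
y-coordinate, sorted with cumulative weight:
  y=1 (N3, w=30) cum 30
  y=3 (N1, w=100) cum 130
  y=3 (N2, w=225) cum 355  ← median
  y=3 (N5, w=10) cum 365
  y=5 (N4, w=120) cum 485
  y=6 (N7, w=40) cum 525
  y=12 (N8, w=3) cum 528
  y=18 (N6, w=35) cum 563
⇒ y* = 3

(8, 3)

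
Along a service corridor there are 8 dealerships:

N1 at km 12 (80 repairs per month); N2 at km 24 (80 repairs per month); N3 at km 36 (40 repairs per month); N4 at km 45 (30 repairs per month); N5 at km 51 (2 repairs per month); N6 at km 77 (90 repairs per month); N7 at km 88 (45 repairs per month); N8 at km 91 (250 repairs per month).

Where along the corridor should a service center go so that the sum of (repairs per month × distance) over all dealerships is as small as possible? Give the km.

x = 77

For a sum of weighted absolute distances on a line, the optimum is the weighted median (not the mean). Total weight W = 617; half-weight = 308.5.
Sort by position and accumulate weight:
  km 12 (N1, w=80) → cum 80
  km 24 (N2, w=80) → cum 160
  km 36 (N3, w=40) → cum 200
  km 45 (N4, w=30) → cum 230
  km 51 (N5, w=2) → cum 232
  km 77 (N6, w=90) → cum 322  ≥ 308.5 → median here
  km 88 (N7, w=45) → cum 367
  km 91 (N8, w=250) → cum 617
Optimal location: km 77.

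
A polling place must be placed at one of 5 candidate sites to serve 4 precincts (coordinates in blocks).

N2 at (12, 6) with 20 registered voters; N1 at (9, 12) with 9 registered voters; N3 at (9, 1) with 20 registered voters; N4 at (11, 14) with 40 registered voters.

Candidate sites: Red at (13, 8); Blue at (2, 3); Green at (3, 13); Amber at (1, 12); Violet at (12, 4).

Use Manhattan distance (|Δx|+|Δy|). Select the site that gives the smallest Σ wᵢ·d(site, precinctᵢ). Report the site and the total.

Red, total 672 blocks

Total weighted distance at each candidate:
  Red (13, 8): total = 672
  Blue (2, 3): total = 1384
  Green (3, 13): total = 1103
  Amber (1, 12): total = 1272
  Violet (12, 4): total = 699
Minimum is at Red with total 672 blocks.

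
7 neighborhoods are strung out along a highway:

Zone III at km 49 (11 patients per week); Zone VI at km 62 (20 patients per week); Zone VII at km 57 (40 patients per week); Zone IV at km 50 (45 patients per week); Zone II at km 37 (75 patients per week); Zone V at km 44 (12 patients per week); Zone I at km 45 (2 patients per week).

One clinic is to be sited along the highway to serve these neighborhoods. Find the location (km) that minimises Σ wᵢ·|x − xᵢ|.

x = 50

For a sum of weighted absolute distances on a line, the optimum is the weighted median (not the mean). Total weight W = 205; half-weight = 102.5.
Sort by position and accumulate weight:
  km 37 (Zone II, w=75) → cum 75
  km 44 (Zone V, w=12) → cum 87
  km 45 (Zone I, w=2) → cum 89
  km 49 (Zone III, w=11) → cum 100
  km 50 (Zone IV, w=45) → cum 145  ≥ 102.5 → median here
  km 57 (Zone VII, w=40) → cum 185
  km 62 (Zone VI, w=20) → cum 205
Optimal location: km 50.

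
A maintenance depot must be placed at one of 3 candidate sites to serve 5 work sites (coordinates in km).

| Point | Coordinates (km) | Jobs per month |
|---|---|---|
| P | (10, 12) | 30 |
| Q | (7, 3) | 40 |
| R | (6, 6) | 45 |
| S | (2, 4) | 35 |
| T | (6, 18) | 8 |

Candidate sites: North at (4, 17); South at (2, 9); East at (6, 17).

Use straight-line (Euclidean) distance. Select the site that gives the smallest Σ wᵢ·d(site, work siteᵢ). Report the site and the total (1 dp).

South, total 1047.5 km

Total weighted distance at each candidate:
  North (4, 17): total = 1788.4
  South (2, 9): total = 1047.5
  East (6, 17): total = 1732.6
Minimum is at South with total 1047.5 km.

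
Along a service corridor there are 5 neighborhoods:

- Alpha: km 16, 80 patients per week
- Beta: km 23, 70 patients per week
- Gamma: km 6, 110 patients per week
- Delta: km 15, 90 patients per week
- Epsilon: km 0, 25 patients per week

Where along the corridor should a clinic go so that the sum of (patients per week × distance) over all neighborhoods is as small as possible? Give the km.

x = 15

For a sum of weighted absolute distances on a line, the optimum is the weighted median (not the mean). Total weight W = 375; half-weight = 187.5.
Sort by position and accumulate weight:
  km 0 (Epsilon, w=25) → cum 25
  km 6 (Gamma, w=110) → cum 135
  km 15 (Delta, w=90) → cum 225  ≥ 187.5 → median here
  km 16 (Alpha, w=80) → cum 305
  km 23 (Beta, w=70) → cum 375
Optimal location: km 15.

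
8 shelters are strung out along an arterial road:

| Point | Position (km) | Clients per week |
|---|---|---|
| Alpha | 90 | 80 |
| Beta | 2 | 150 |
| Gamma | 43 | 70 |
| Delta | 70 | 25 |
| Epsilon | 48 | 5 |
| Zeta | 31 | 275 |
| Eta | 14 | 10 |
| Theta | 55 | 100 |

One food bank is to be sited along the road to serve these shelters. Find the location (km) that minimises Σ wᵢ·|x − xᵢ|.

x = 31

For a sum of weighted absolute distances on a line, the optimum is the weighted median (not the mean). Total weight W = 715; half-weight = 357.5.
Sort by position and accumulate weight:
  km 2 (Beta, w=150) → cum 150
  km 14 (Eta, w=10) → cum 160
  km 31 (Zeta, w=275) → cum 435  ≥ 357.5 → median here
  km 43 (Gamma, w=70) → cum 505
  km 48 (Epsilon, w=5) → cum 510
  km 55 (Theta, w=100) → cum 610
  km 70 (Delta, w=25) → cum 635
  km 90 (Alpha, w=80) → cum 715
Optimal location: km 31.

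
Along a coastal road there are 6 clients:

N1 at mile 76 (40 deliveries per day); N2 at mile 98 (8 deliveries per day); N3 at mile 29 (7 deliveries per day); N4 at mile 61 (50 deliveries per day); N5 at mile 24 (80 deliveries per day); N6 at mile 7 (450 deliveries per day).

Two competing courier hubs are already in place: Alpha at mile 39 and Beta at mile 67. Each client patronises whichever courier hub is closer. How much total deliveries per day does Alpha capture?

The indifferent point is the midpoint (39+67)/2 = 53; clients left of it (closer to Alpha at 39) go to Alpha, those right go to Beta.
  N6 at 7 (w=450) → Alpha
  N5 at 24 (w=80) → Alpha
  N3 at 29 (w=7) → Alpha
  N4 at 61 (w=50) → Beta
  N1 at 76 (w=40) → Beta
  N2 at 98 (w=8) → Beta
Alpha captures 537; Beta captures 98.

537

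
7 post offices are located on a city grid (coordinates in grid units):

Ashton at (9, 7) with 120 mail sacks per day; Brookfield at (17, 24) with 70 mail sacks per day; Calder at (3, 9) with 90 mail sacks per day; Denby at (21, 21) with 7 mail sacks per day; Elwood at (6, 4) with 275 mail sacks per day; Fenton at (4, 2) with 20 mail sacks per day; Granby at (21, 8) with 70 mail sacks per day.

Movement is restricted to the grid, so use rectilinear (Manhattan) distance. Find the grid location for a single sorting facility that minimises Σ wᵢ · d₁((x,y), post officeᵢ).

Manhattan distance separates: Σwᵢ(|x−xᵢ|+|y−yᵢ|) = Σwᵢ|x−xᵢ| + Σwᵢ|y−yᵢ|, so x and y are optimised independently as 1-D weighted medians.
Total weight W = 652; half = 326.
x-coordinate, sorted with cumulative weight:
  x=3 (Calder, w=90) cum 90
  x=4 (Fenton, w=20) cum 110
  x=6 (Elwood, w=275) cum 385  ← median
  x=9 (Ashton, w=120) cum 505
  x=17 (Brookfield, w=70) cum 575
  x=21 (Denby, w=7) cum 582
  x=21 (Granby, w=70) cum 652
⇒ x* = 6
y-coordinate, sorted with cumulative weight:
  y=2 (Fenton, w=20) cum 20
  y=4 (Elwood, w=275) cum 295
  y=7 (Ashton, w=120) cum 415  ← median
  y=8 (Granby, w=70) cum 485
  y=9 (Calder, w=90) cum 575
  y=21 (Denby, w=7) cum 582
  y=24 (Brookfield, w=70) cum 652
⇒ y* = 7

(6, 7)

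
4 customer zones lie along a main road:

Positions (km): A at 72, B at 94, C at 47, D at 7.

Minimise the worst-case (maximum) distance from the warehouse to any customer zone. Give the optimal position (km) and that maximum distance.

The 1-center on a line is the midpoint of the two extreme points: leftmost at 7, rightmost at 94.
Optimal location = (7 + 94)/2 = 50.5; maximum distance = (94 − 7)/2 = 43.5.

location 50.5, max distance 43.5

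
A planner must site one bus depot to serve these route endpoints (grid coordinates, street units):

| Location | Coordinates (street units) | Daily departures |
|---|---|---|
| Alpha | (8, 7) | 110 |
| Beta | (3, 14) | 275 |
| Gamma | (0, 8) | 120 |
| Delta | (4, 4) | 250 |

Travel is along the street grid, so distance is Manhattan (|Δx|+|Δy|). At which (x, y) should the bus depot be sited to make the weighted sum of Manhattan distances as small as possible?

Manhattan distance separates: Σwᵢ(|x−xᵢ|+|y−yᵢ|) = Σwᵢ|x−xᵢ| + Σwᵢ|y−yᵢ|, so x and y are optimised independently as 1-D weighted medians.
Total weight W = 755; half = 377.5.
x-coordinate, sorted with cumulative weight:
  x=0 (Gamma, w=120) cum 120
  x=3 (Beta, w=275) cum 395  ← median
  x=4 (Delta, w=250) cum 645
  x=8 (Alpha, w=110) cum 755
⇒ x* = 3
y-coordinate, sorted with cumulative weight:
  y=4 (Delta, w=250) cum 250
  y=7 (Alpha, w=110) cum 360
  y=8 (Gamma, w=120) cum 480  ← median
  y=14 (Beta, w=275) cum 755
⇒ y* = 8

(3, 8)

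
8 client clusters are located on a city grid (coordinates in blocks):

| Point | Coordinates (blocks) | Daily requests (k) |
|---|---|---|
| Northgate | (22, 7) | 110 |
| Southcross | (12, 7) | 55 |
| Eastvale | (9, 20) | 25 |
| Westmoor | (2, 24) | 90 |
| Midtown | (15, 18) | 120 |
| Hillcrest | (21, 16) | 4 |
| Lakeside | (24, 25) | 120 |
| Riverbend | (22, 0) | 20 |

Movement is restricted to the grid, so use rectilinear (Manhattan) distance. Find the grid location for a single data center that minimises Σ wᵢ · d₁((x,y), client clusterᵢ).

Manhattan distance separates: Σwᵢ(|x−xᵢ|+|y−yᵢ|) = Σwᵢ|x−xᵢ| + Σwᵢ|y−yᵢ|, so x and y are optimised independently as 1-D weighted medians.
Total weight W = 544; half = 272.
x-coordinate, sorted with cumulative weight:
  x=2 (Westmoor, w=90) cum 90
  x=9 (Eastvale, w=25) cum 115
  x=12 (Southcross, w=55) cum 170
  x=15 (Midtown, w=120) cum 290  ← median
  x=21 (Hillcrest, w=4) cum 294
  x=22 (Northgate, w=110) cum 404
  x=22 (Riverbend, w=20) cum 424
  x=24 (Lakeside, w=120) cum 544
⇒ x* = 15
y-coordinate, sorted with cumulative weight:
  y=0 (Riverbend, w=20) cum 20
  y=7 (Northgate, w=110) cum 130
  y=7 (Southcross, w=55) cum 185
  y=16 (Hillcrest, w=4) cum 189
  y=18 (Midtown, w=120) cum 309  ← median
  y=20 (Eastvale, w=25) cum 334
  y=24 (Westmoor, w=90) cum 424
  y=25 (Lakeside, w=120) cum 544
⇒ y* = 18

(15, 18)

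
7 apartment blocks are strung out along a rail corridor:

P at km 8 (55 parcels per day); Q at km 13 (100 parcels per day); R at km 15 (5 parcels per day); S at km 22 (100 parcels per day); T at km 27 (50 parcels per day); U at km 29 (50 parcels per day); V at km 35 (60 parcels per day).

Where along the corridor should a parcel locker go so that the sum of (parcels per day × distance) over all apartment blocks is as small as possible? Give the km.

For a sum of weighted absolute distances on a line, the optimum is the weighted median (not the mean). Total weight W = 420; half-weight = 210.
Sort by position and accumulate weight:
  km 8 (P, w=55) → cum 55
  km 13 (Q, w=100) → cum 155
  km 15 (R, w=5) → cum 160
  km 22 (S, w=100) → cum 260  ≥ 210 → median here
  km 27 (T, w=50) → cum 310
  km 29 (U, w=50) → cum 360
  km 35 (V, w=60) → cum 420
Optimal location: km 22.

x = 22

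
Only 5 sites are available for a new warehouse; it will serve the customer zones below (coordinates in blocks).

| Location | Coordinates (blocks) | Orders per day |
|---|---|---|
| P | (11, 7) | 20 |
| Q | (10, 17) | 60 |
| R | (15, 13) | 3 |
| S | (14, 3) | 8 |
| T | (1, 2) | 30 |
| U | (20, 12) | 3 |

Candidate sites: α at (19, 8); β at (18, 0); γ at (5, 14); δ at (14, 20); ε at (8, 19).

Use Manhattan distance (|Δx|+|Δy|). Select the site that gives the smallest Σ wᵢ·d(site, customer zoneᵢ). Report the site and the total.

γ, total 1464 blocks

Total weighted distance at each candidate:
  α (19, 8): total = 2102
  β (18, 0): total = 2496
  γ (5, 14): total = 1464
  δ (14, 20): total = 1872
  ε (8, 19): total = 1532
Minimum is at γ with total 1464 blocks.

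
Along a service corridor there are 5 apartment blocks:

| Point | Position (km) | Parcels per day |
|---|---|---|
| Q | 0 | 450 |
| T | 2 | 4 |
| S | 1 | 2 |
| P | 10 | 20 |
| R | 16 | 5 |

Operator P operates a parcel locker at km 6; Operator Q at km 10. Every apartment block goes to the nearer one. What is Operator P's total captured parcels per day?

456

The indifferent point is the midpoint (6+10)/2 = 8; apartment blocks left of it (closer to Operator P at 6) go to Operator P, those right go to Operator Q.
  Q at 0 (w=450) → Operator P
  S at 1 (w=2) → Operator P
  T at 2 (w=4) → Operator P
  P at 10 (w=20) → Operator Q
  R at 16 (w=5) → Operator Q
Operator P captures 456; Operator Q captures 25.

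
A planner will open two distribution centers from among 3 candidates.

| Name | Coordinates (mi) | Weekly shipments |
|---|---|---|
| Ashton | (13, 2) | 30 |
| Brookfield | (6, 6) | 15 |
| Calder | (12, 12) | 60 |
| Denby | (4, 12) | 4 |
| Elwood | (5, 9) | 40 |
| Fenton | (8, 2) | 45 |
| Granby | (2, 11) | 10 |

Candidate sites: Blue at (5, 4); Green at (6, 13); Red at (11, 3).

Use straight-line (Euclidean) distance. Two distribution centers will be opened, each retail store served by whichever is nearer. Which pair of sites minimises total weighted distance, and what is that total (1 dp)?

Evaluate every pair (each demand assigned to the nearer of the two):
  {Green, Red}: total = 880.4
  {Blue, Green}: total = 1026.7
  {Blue, Red}: total = 1094.7
Best pair: {Green, Red} with total 880.4.

{Green, Red}, total 880.4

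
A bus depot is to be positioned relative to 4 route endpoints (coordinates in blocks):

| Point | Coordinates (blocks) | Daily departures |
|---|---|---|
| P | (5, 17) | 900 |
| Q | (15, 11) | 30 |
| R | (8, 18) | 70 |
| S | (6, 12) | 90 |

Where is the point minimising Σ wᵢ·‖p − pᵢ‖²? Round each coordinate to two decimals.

The minimiser of Σwᵢ‖p−pᵢ‖² is the weighted centroid p* = (Σwᵢpᵢ)/(Σwᵢ).
Σwᵢ = 1090.
Σwᵢxᵢ = 900·5 + 30·15 + 70·8 + 90·6 = 6050.
Σwᵢyᵢ = 900·17 + 30·11 + 70·18 + 90·12 = 17970.
x* = 6050/1090 = 5.55, y* = 17970/1090 = 16.49.

(5.55, 16.49)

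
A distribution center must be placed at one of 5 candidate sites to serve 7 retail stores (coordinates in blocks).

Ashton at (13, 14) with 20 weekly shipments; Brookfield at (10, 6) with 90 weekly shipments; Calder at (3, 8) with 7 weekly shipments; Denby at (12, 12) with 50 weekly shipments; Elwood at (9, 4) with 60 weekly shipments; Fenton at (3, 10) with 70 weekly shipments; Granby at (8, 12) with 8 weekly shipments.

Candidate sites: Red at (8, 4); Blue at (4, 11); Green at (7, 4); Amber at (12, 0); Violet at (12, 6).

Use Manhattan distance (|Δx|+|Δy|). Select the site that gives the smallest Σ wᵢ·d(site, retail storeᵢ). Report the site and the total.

Violet, total 2027 blocks

Total weighted distance at each candidate:
  Red (8, 4): total = 2217
  Blue (4, 11): total = 2608
  Green (7, 4): total = 2368
  Amber (12, 0): total = 3617
  Violet (12, 6): total = 2027
Minimum is at Violet with total 2027 blocks.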